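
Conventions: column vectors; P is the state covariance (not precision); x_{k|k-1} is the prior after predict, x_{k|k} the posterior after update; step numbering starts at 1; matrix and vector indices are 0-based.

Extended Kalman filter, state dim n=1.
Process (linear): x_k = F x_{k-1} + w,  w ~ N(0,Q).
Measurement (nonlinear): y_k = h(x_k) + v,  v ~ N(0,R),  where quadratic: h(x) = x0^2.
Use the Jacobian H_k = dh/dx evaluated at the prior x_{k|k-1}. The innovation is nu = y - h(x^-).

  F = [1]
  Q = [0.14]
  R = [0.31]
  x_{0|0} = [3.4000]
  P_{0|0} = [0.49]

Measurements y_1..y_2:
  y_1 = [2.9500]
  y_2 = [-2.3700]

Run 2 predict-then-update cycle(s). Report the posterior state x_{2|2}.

step 1: x^-=[3.4000]  P^-=[0.6300]  H_jac=[6.8000]  S=[29.4412]  K=[0.1455]  nu=[-8.6100]  x^+=[2.1472]  P^+=[0.0066]
step 2: x^-=[2.1472]  P^-=[0.1466]  H_jac=[4.2943]  S=[3.0141]  K=[0.2089]  nu=[-6.9803]  x^+=[0.6889]  P^+=[0.0151]

x_post = [0.6889]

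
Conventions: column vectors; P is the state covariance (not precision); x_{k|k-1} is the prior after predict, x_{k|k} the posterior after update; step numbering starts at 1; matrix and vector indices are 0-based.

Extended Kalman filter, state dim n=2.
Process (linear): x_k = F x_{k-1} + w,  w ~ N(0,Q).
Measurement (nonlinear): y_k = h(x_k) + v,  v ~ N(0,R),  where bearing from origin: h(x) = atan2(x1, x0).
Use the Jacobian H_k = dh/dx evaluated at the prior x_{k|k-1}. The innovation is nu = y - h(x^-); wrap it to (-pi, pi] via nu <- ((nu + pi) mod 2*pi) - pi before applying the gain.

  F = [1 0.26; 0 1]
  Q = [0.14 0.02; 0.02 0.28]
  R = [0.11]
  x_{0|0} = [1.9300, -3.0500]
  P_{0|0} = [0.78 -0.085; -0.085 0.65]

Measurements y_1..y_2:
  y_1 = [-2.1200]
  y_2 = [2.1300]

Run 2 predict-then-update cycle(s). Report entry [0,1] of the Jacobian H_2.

step 1: x^-=[1.1370, -3.0500]  P^-=[0.9197 0.1040; 0.1040 0.9300]  H_jac=[0.2879 0.1073]  S=[0.2034]  K=[1.3569; 0.6380]  nu=[-0.9060]  x^+=[-0.0924, -3.6281]  P^+=[0.5454 -0.0720; -0.0720 0.8472]
step 2: x^-=[-1.0357, -3.6281]  P^-=[0.7052 0.1682; 0.1682 1.1272]  H_jac=[0.2549 -0.0728]  S=[0.1555]  K=[1.0768; -0.2516]  nu=[-2.3043]  x^+=[-3.5170, -3.0483]  P^+=[0.5248 0.2104; 0.2104 1.1174]

H_jac[0,1] = -0.0728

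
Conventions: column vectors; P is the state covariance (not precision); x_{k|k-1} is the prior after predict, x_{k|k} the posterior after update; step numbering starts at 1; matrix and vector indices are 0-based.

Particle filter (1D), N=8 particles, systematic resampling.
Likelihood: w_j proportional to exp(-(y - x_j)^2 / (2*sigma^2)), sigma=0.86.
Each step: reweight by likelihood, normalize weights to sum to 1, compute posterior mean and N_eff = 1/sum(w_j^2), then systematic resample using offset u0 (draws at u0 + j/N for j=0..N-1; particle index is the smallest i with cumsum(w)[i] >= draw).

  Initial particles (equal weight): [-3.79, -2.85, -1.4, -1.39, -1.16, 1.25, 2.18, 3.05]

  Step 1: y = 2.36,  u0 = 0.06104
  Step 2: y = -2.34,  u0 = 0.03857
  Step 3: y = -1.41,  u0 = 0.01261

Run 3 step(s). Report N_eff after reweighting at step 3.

step 1: w=[0.0000, 0.0000, 0.0000, 0.0000, 0.0001, 0.2033, 0.4575, 0.3390]  mean=2.2852  Neff=2.7354  idx=[5, 5, 6, 6, 6, 7, 7, 7]
step 2: w=[0.4955, 0.4955, 0.0030, 0.0030, 0.0030, 0.0000, 0.0000, 0.0000]  mean=1.2585  Neff=2.0368  idx=[0, 0, 0, 0, 1, 1, 1, 1]
step 3: w=[0.1250, 0.1250, 0.1250, 0.1250, 0.1250, 0.1250, 0.1250, 0.1250]  mean=1.2500  Neff=8.0000  idx=[0, 1, 2, 3, 4, 5, 6, 7]

N_eff = 8.0000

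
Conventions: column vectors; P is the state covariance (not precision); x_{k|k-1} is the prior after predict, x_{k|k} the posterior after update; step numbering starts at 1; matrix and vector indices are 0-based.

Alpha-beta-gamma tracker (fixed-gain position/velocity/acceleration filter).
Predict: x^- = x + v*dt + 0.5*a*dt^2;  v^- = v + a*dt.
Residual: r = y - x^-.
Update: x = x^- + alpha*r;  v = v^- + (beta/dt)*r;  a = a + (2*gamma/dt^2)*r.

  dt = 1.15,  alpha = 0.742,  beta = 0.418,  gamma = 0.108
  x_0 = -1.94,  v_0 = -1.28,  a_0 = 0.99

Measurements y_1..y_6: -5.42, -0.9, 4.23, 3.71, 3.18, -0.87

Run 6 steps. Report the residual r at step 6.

resid = -9.1947

step 1: x_pred=-2.7574  r=-2.6626  x^+=-4.7330  v^+=-1.1093  a^+=0.5551
step 2: x_pred=-5.6417  r=4.7417  x^+=-2.1234  v^+=1.2526  a^+=1.3296
step 3: x_pred=0.1963  r=4.0337  x^+=3.1893  v^+=4.2477  a^+=1.9884
step 4: x_pred=9.3890  r=-5.6790  x^+=5.1752  v^+=4.4702  a^+=1.0608
step 5: x_pred=11.0174  r=-7.8374  x^+=5.2020  v^+=2.8414  a^+=-0.2192
step 6: x_pred=8.3247  r=-9.1947  x^+=1.5022  v^+=-0.7527  a^+=-1.7210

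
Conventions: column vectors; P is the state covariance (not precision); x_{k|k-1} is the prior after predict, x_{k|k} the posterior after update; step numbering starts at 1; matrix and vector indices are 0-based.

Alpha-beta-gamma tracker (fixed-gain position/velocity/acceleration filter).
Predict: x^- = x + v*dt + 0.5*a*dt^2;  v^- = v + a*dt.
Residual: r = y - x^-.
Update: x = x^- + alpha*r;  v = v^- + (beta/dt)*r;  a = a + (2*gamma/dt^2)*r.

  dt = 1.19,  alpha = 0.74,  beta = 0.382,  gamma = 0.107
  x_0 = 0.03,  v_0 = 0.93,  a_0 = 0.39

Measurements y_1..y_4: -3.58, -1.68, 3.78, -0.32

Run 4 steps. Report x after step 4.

x_post = 0.9193

step 1: x_pred=1.4128  r=-4.9928  x^+=-2.2819  v^+=-0.2086  a^+=-0.3645
step 2: x_pred=-2.7882  r=1.1082  x^+=-1.9681  v^+=-0.2867  a^+=-0.1970
step 3: x_pred=-2.4488  r=6.2288  x^+=2.1605  v^+=1.4784  a^+=0.7443
step 4: x_pred=4.4467  r=-4.7667  x^+=0.9193  v^+=0.8339  a^+=0.0239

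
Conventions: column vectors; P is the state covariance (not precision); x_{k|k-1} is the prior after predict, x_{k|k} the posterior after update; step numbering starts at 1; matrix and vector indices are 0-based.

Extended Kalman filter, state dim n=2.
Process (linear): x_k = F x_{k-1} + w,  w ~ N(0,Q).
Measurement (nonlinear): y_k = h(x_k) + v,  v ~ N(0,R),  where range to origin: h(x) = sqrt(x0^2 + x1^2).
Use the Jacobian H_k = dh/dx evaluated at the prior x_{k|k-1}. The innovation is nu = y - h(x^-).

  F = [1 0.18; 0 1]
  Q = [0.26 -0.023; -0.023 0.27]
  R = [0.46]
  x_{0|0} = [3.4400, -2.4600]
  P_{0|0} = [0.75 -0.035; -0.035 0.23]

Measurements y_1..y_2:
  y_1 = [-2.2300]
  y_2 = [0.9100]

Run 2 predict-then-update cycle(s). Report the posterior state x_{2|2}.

x_post = [-0.7278, -0.7216]

step 1: x^-=[2.9972, -2.4600]  P^-=[1.0049 -0.0166; -0.0166 0.5000]  H_jac=[0.7730 -0.6344]  S=[1.2779]  K=[0.6160; -0.2583]  nu=[-6.1075]  x^+=[-0.7653, -0.8826]  P^+=[0.5199 0.1867; 0.1867 0.4148]
step 2: x^-=[-0.9241, -0.8826]  P^-=[0.8605 0.2384; 0.2384 0.6848]  H_jac=[-0.7232 -0.6907]  S=[1.4748]  K=[-0.5336; -0.4376]  nu=[-0.3679]  x^+=[-0.7278, -0.7216]  P^+=[0.4406 -0.1060; -0.1060 0.4024]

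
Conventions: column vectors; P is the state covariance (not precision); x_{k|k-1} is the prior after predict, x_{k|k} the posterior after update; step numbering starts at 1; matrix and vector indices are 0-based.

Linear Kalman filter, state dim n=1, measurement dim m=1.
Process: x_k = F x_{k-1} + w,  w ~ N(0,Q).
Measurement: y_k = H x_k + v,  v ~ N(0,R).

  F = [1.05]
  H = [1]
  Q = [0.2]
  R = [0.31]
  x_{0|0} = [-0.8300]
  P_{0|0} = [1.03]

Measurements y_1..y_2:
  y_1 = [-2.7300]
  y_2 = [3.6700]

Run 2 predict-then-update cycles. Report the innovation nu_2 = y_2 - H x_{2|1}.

step 1: x^-=[-0.8715]  P^-=[1.3356]  S=[1.6456]  K=[0.8116]  nu=[-1.8585]  x^+=[-2.3799]  P^+=[0.2516]
step 2: x^-=[-2.4989]  P^-=[0.4774]  S=[0.7874]  K=[0.6063]  nu=[6.1689]  x^+=[1.2413]  P^+=[0.1880]

innov = [6.1689]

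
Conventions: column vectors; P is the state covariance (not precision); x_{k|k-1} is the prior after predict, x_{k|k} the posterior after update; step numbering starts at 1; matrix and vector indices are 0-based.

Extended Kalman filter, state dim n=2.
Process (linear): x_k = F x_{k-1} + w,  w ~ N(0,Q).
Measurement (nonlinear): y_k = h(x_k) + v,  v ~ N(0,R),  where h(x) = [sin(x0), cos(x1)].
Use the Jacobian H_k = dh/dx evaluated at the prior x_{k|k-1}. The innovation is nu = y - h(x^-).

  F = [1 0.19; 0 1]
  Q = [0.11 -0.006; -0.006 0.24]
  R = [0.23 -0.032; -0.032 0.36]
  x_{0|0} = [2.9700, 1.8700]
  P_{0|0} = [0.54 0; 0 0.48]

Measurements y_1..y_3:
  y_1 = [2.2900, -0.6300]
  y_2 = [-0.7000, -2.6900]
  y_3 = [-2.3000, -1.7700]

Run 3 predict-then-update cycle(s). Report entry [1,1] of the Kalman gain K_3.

K[1,1] = 0.3516

step 1: x^-=[3.3253, 1.8700]  P^-=[0.6673 0.0852; 0.0852 0.7200]  H_jac=[-0.9832 0.0000; 0.0000 -0.9556]  S=[0.8751 0.0480; 0.0480 1.0174]  K=[-0.7473 -0.0447; -0.0588 -0.6734]  nu=[2.4727, -0.3352]  x^+=[1.4924, 1.9505]  P^+=[0.1734 -0.0082; -0.0082 0.2517]
step 2: x^-=[1.8630, 1.9505]  P^-=[0.2894 0.0337; 0.0337 0.4917]  H_jac=[-0.2881 0.0000; 0.0000 -0.9288]  S=[0.2540 -0.0230; -0.0230 0.7842]  K=[-0.3326 -0.0496; -0.0911 -0.5851]  nu=[-1.6576, -2.3194]  x^+=[2.5295, 3.4586]  P^+=[0.2601 0.0078; 0.0078 0.2236]
step 3: x^-=[3.1866, 3.4586]  P^-=[0.3811 0.0443; 0.0443 0.4636]  H_jac=[-0.9990 0.0000; 0.0000 0.3117]  S=[0.6103 -0.0458; -0.0458 0.4050]  K=[-0.6265 -0.0368; -0.0461 0.3516]  nu=[-2.2550, -0.8198]  x^+=[4.6296, 3.2742]  P^+=[0.1431 0.0219; 0.0219 0.4108]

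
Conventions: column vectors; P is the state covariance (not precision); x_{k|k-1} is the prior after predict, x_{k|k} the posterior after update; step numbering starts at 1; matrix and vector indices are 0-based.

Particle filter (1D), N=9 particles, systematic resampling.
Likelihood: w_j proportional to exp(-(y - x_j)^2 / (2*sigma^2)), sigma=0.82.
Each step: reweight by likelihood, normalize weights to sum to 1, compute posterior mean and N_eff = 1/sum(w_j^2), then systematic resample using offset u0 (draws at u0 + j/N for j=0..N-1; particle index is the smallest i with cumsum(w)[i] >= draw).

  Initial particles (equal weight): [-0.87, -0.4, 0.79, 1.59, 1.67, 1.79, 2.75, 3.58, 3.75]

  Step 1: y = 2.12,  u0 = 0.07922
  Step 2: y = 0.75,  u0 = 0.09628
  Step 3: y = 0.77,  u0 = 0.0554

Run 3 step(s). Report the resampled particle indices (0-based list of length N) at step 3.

step 1: w=[0.0003, 0.0022, 0.0678, 0.2049, 0.2172, 0.2329, 0.1880, 0.0517, 0.0350]  mean=1.9911  Neff=5.3417  idx=[3, 3, 4, 4, 5, 5, 6, 6, 8]
step 2: w=[0.1822, 0.1822, 0.1641, 0.1641, 0.1378, 0.1378, 0.0157, 0.0157, 0.0004]  mean=1.7087  Neff=6.3006  idx=[0, 1, 1, 2, 3, 3, 4, 5, 7]
step 3: w=[0.1366, 0.1366, 0.1366, 0.1233, 0.1233, 0.1233, 0.1039, 0.1039, 0.0122]  mean=1.6753  Neff=8.1037  idx=[0, 1, 2, 2, 3, 4, 5, 6, 7]

resampled_idx = [0, 1, 2, 2, 3, 4, 5, 6, 7]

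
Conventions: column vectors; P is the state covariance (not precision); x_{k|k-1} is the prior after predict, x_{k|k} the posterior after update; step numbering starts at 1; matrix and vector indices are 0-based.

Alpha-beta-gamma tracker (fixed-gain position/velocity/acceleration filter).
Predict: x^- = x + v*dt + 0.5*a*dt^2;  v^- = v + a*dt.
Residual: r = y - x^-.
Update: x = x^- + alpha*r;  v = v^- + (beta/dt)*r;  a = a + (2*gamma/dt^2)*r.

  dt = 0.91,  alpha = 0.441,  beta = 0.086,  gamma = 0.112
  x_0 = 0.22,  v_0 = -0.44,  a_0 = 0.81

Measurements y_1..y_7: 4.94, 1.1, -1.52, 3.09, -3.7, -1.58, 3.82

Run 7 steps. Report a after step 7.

a_post = -1.8869

step 1: x_pred=0.1550  r=4.7850  x^+=2.2652  v^+=0.7493  a^+=2.1043
step 2: x_pred=3.8183  r=-2.7183  x^+=2.6196  v^+=2.4074  a^+=1.3690
step 3: x_pred=5.3771  r=-6.8971  x^+=2.3355  v^+=3.0014  a^+=-0.4966
step 4: x_pred=4.8611  r=-1.7711  x^+=4.0800  v^+=2.3821  a^+=-0.9757
step 5: x_pred=5.8437  r=-9.5437  x^+=1.6349  v^+=0.5922  a^+=-3.5573
step 6: x_pred=0.7010  r=-2.2810  x^+=-0.3049  v^+=-2.8605  a^+=-4.1743
step 7: x_pred=-4.6363  r=8.4563  x^+=-0.9071  v^+=-5.8599  a^+=-1.8869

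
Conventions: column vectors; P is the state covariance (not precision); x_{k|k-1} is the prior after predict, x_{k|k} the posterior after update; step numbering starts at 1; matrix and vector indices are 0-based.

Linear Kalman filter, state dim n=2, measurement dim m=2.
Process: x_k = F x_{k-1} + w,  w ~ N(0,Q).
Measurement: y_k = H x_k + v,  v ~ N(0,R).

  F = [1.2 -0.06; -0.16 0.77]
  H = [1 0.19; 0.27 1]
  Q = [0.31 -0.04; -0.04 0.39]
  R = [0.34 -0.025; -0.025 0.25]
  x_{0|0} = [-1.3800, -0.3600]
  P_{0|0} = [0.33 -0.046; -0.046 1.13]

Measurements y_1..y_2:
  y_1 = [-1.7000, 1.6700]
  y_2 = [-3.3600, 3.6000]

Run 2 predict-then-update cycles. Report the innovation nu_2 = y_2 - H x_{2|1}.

innov = [-1.3248, 2.6023]

step 1: x^-=[-1.6344, -0.0564]  P^-=[0.7959 -0.1985; -0.1985 1.0798]  S=[1.0994 0.1863; 0.1863 1.2806]  K=[0.7048 -0.0898; -0.1331 0.8207]  nu=[-0.0549, 2.1677]  x^+=[-1.8677, 1.7299]  P^+=[0.2630 -0.1111; -0.1111 0.2385]
step 2: x^-=[-2.3450, 1.6308]  P^-=[0.7056 -0.2052; -0.2052 0.5655]  S=[0.9880 0.0572; 0.0572 0.7561]  K=[0.6788 -0.0708; -0.1386 0.6851]  nu=[-1.3248, 2.6023]  x^+=[-3.4285, 3.5974]  P^+=[0.2521 -0.1027; -0.1027 0.2025]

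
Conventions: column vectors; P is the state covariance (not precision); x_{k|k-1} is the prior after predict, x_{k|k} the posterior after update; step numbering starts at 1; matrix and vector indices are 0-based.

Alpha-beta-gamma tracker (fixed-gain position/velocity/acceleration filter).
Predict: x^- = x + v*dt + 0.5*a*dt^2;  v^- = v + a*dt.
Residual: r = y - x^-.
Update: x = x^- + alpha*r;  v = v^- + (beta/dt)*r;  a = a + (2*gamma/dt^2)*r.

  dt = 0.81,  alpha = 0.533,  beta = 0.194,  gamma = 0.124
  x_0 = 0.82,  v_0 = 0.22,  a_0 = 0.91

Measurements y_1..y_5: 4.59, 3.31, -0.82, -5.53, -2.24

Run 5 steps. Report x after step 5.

step 1: x_pred=1.2967  r=3.2933  x^+=3.0520  v^+=1.7459  a^+=2.1548
step 2: x_pred=5.1731  r=-1.8631  x^+=4.1801  v^+=3.0451  a^+=1.4506
step 3: x_pred=7.1224  r=-7.9424  x^+=2.8891  v^+=2.3178  a^+=-1.5516
step 4: x_pred=4.2575  r=-9.7875  x^+=-0.9592  v^+=-1.2832  a^+=-5.2512
step 5: x_pred=-3.7212  r=1.4812  x^+=-2.9317  v^+=-5.1818  a^+=-4.6913

x_post = -2.9317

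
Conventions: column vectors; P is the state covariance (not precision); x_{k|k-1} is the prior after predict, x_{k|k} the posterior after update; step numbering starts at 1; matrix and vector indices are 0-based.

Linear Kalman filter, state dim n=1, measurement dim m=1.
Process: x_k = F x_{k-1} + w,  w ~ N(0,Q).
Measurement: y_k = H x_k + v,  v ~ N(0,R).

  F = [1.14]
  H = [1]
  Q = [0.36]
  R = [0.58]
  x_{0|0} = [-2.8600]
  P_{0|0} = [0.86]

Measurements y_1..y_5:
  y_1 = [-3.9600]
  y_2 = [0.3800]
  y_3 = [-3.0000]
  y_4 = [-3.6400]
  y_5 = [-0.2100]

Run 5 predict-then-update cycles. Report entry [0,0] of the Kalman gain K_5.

step 1: x^-=[-3.2604]  P^-=[1.4777]  S=[2.0577]  K=[0.7181]  nu=[-0.6996]  x^+=[-3.7628]  P^+=[0.4165]
step 2: x^-=[-4.2896]  P^-=[0.9013]  S=[1.4813]  K=[0.6085]  nu=[4.6696]  x^+=[-1.4484]  P^+=[0.3529]
step 3: x^-=[-1.6511]  P^-=[0.8186]  S=[1.3986]  K=[0.5853]  nu=[-1.3489]  x^+=[-2.4406]  P^+=[0.3395]
step 4: x^-=[-2.7823]  P^-=[0.8012]  S=[1.3812]  K=[0.5801]  nu=[-0.8577]  x^+=[-3.2798]  P^+=[0.3364]
step 5: x^-=[-3.7390]  P^-=[0.7972]  S=[1.3772]  K=[0.5789]  nu=[3.5290]  x^+=[-1.6962]  P^+=[0.3357]

K[0,0] = 0.5789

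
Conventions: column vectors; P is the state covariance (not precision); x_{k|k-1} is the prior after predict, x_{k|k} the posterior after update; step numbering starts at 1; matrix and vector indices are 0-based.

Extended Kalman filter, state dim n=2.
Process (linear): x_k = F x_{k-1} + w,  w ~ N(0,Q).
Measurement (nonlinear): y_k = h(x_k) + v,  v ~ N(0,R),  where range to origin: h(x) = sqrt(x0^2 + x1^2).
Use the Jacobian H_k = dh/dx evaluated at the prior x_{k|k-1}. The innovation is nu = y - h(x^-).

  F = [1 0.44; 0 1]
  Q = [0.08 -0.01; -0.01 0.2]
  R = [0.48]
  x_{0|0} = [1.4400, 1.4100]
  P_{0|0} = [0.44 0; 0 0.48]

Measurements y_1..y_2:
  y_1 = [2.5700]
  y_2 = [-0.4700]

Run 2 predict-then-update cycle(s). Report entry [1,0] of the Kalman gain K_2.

step 1: x^-=[2.0604, 1.4100]  P^-=[0.6129 0.2012; 0.2012 0.6800]  H_jac=[0.8253 0.5648]  S=[1.3019]  K=[0.4758; 0.4225]  nu=[0.0733]  x^+=[2.0953, 1.4410]  P^+=[0.3182 -0.0605; -0.0605 0.4476]
step 2: x^-=[2.7293, 1.4410]  P^-=[0.4316 0.1264; 0.1264 0.6476]  H_jac=[0.8843 0.4669]  S=[1.0630]  K=[0.4145; 0.3896]  nu=[-3.5564]  x^+=[1.2551, 0.0555]  P^+=[0.2489 -0.0453; -0.0453 0.4862]

K[1,0] = 0.3896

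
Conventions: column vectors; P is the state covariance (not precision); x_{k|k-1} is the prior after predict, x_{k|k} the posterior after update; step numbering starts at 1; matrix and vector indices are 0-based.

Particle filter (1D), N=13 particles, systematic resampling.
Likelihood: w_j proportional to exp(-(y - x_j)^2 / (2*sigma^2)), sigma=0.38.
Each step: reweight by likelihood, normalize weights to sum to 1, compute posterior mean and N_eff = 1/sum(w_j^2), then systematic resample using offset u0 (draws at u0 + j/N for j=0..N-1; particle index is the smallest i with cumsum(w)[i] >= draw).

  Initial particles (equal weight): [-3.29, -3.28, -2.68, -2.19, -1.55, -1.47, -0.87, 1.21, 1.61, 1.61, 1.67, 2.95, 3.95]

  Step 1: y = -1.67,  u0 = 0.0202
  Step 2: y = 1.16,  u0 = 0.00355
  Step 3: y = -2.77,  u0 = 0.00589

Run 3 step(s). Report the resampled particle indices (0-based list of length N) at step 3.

step 1: w=[0.0000, 0.0001, 0.0124, 0.1667, 0.4044, 0.3701, 0.0463, 0.0000, 0.0000, 0.0000, 0.0000, 0.0000, 0.0000]  mean=-1.6098  Neff=3.0251  idx=[3, 3, 3, 4, 4, 4, 4, 4, 5, 5, 5, 5, 5]
step 2: w=[0.0000, 0.0000, 0.0000, 0.0371, 0.0371, 0.0371, 0.0371, 0.0371, 0.1629, 0.1629, 0.1629, 0.1629, 0.1629]  mean=-1.4848  Neff=7.1657  idx=[3, 5, 7, 8, 8, 9, 9, 10, 10, 11, 11, 12, 12]
step 3: w=[0.1254, 0.1254, 0.1254, 0.0624, 0.0624, 0.0624, 0.0624, 0.0624, 0.0624, 0.0624, 0.0624, 0.0624, 0.0624]  mean=-1.5001  Neff=11.6168  idx=[0, 0, 1, 1, 2, 3, 4, 5, 6, 8, 9, 10, 11]

resampled_idx = [0, 0, 1, 1, 2, 3, 4, 5, 6, 8, 9, 10, 11]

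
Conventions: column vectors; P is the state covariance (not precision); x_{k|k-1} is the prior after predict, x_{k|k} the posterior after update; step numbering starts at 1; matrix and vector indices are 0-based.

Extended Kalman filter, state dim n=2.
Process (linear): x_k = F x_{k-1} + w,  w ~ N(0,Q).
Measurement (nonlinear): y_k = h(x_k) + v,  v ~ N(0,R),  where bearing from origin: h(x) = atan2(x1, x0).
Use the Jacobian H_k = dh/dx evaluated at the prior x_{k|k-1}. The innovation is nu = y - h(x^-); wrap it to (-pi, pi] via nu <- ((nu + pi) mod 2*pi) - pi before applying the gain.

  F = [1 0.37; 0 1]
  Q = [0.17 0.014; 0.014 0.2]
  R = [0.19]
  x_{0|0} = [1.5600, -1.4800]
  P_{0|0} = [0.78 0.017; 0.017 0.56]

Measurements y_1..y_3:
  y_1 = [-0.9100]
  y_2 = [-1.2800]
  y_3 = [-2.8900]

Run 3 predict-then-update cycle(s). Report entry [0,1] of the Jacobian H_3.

H_jac[0,1] = -0.0286

step 1: x^-=[1.0124, -1.4800]  P^-=[1.0392 0.2382; 0.2382 0.7600]  H_jac=[0.4603 0.3149]  S=[0.5546]  K=[0.9978; 0.6292]  nu=[0.0609]  x^+=[1.0731, -1.4417]  P^+=[0.4871 -0.1100; -0.1100 0.5404]
step 2: x^-=[0.5397, -1.4417]  P^-=[0.6497 0.1040; 0.1040 0.7404]  H_jac=[0.6084 0.2277]  S=[0.4977]  K=[0.8418; 0.4659]  nu=[-0.0674]  x^+=[0.4830, -1.4731]  P^+=[0.2970 -0.0912; -0.0912 0.6324]
step 3: x^-=[-0.0621, -1.4731]  P^-=[0.4861 0.1568; 0.1568 0.8324]  H_jac=[0.6776 -0.0286]  S=[0.4078]  K=[0.7967; 0.2022]  nu=[-1.2771]  x^+=[-1.0796, -1.7313]  P^+=[0.2272 0.0911; 0.0911 0.8157]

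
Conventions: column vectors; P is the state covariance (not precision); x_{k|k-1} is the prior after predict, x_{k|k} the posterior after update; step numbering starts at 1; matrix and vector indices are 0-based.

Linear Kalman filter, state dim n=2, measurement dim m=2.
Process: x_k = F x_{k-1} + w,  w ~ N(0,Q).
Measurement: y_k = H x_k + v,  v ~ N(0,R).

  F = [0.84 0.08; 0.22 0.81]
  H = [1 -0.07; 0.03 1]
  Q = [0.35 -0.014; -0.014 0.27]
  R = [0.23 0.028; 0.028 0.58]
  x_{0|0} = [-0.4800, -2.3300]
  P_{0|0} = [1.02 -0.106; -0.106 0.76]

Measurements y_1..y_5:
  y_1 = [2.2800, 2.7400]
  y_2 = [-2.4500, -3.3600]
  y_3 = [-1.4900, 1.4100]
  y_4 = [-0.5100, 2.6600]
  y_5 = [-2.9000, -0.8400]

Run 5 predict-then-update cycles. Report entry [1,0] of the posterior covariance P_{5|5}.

step 1: x^-=[-0.5896, -1.9929]  P^-=[1.0603 0.1498; 0.1498 0.7802]  S=[1.2732 0.1546; 0.1546 1.3702]  K=[0.8197 0.0400; 0.0052 0.5721]  nu=[2.7301, 4.7506]  x^+=[1.8384, 0.7393]  P^+=[0.1925 0.0404; 0.0404 0.3308]
step 2: x^-=[1.6034, 1.0033]  P^-=[0.4934 0.0712; 0.0712 0.5107]  S=[0.7159 0.0781; 0.0781 1.0954]  K=[0.6789 0.0301; -0.0016 0.4683]  nu=[-3.9831, -4.4114]  x^+=[-1.2336, -1.0562]  P^+=[0.1592 0.0317; 0.0317 0.2706]
step 3: x^-=[-1.1207, -1.1269]  P^-=[0.4683 0.0551; 0.0551 0.4666]  S=[0.6929 0.0644; 0.0644 1.0503]  K=[0.6680 0.0249; -0.0091 0.4463]  nu=[-0.4482, 2.5706]  x^+=[-1.3561, 0.0245]  P^+=[0.1563 0.0284; 0.0284 0.2578]
step 4: x^-=[-1.1372, -0.2785]  P^-=[0.4658 0.0515; 0.0515 0.4568]  S=[0.6908 0.0613; 0.0613 1.0403]  K=[0.6669 0.0236; -0.0110 0.4412]  nu=[0.6077, 2.9726]  x^+=[-0.6618, 1.0265]  P^+=[0.1560 0.0277; 0.0277 0.2548]
step 5: x^-=[-0.4738, 0.6858]  P^-=[0.4654 0.0506; 0.0506 0.4546]  S=[0.6906 0.0607; 0.0607 1.0380]  K=[0.6668 0.0233; -0.0114 0.4401]  nu=[-2.3782, -1.5116]  x^+=[-2.0947, 0.0478]  P^+=[0.1559 0.0275; 0.0275 0.2541]

P_post[1,0] = 0.0275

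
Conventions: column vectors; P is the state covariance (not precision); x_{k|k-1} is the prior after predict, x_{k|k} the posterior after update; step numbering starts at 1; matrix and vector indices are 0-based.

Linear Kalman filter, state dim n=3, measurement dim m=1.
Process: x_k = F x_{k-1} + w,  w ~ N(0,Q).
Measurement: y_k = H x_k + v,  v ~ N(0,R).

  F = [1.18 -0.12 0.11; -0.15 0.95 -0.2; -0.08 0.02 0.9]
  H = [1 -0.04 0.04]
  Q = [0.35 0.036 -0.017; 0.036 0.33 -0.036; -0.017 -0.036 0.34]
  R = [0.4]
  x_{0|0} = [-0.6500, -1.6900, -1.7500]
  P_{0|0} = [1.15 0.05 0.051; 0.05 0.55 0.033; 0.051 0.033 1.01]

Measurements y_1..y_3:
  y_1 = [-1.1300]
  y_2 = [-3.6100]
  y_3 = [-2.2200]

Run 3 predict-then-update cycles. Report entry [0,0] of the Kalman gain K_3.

step 1: x^-=[-0.7567, -1.1580, -1.5568]  P^-=[1.9696 -0.2042 0.0250; -0.2042 0.8689 -0.1755; 0.0250 -0.1755 1.1594]  S=[2.3917]  K=[0.8273; -0.1028; 0.0328]  nu=[-0.3573]  x^+=[-1.0523, -1.1213, -1.5685]  P^+=[0.3325 -0.0007 -0.0399; -0.0007 0.8436 -0.1674; -0.0399 -0.1674 1.1568]
step 2: x^-=[-1.2798, -0.5936, -1.3499]  P^-=[0.8334 -0.1567 0.0398; -0.1567 1.2066 -0.3619; 0.0398 -0.3619 1.2792]  S=[1.2542]  K=[0.6707; -0.1750; 0.0841]  nu=[-2.3000]  x^+=[-2.8224, -0.1912, -1.5433]  P^+=[0.2691 -0.0095 -0.0309; -0.0095 1.1682 -0.3434; -0.0309 -0.3434 1.2703]
step 3: x^-=[-3.4773, 0.5504, -1.1670]  P^-=[0.7607 -0.2199 0.0840; -0.2199 1.5725 -0.5271; 0.0840 -0.5271 1.3633]  S=[1.1914]  K=[0.6487; -0.2551; 0.1340]  nu=[1.3260]  x^+=[-2.6171, 0.2121, -0.9893]  P^+=[0.2593 -0.0228 -0.0195; -0.0228 1.4950 -0.4863; -0.0195 -0.4863 1.3419]

K[0,0] = 0.6487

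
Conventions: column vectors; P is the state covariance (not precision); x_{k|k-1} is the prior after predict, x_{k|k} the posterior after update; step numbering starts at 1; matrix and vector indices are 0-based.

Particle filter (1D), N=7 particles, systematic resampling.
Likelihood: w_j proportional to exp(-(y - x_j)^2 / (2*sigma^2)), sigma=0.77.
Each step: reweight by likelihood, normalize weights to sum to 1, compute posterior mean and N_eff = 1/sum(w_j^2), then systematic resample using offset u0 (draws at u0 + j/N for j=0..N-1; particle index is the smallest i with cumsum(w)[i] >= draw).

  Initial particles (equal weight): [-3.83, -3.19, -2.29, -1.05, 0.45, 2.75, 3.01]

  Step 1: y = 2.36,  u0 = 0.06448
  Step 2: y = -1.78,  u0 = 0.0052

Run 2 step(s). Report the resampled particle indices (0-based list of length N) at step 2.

step 1: w=[0.0000, 0.0000, 0.0000, 0.0000, 0.0284, 0.5410, 0.4307]  mean=2.7966  Neff=2.0881  idx=[5, 5, 5, 5, 6, 6, 6]
step 2: w=[0.2279, 0.2279, 0.2279, 0.2279, 0.0295, 0.0295, 0.0295]  mean=2.7730  Neff=4.7553  idx=[0, 0, 1, 1, 2, 3, 3]

resampled_idx = [0, 0, 1, 1, 2, 3, 3]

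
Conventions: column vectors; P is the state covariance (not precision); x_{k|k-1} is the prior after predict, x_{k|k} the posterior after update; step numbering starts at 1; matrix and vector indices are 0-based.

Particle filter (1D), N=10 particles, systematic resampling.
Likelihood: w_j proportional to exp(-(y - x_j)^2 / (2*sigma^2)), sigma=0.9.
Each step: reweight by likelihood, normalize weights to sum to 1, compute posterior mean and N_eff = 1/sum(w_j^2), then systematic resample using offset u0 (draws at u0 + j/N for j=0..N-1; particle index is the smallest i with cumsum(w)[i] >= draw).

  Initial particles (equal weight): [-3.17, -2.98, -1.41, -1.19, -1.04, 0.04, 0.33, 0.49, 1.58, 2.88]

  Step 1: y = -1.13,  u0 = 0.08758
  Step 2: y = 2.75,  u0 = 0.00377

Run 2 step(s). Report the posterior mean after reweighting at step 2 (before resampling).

post_mean = 0.3663

step 1: w=[0.0189, 0.0299, 0.2353, 0.2464, 0.2457, 0.1061, 0.0662, 0.0489, 0.0027, 0.0000]  mean=-0.9752  Neff=5.1094  idx=[2, 2, 3, 3, 3, 4, 4, 5, 6, 7]
step 2: w=[0.0003, 0.0003, 0.0009, 0.0009, 0.0009, 0.0017, 0.0017, 0.1328, 0.3326, 0.5280]  mean=0.3663  Neff=2.4566  idx=[5, 7, 8, 8, 8, 9, 9, 9, 9, 9]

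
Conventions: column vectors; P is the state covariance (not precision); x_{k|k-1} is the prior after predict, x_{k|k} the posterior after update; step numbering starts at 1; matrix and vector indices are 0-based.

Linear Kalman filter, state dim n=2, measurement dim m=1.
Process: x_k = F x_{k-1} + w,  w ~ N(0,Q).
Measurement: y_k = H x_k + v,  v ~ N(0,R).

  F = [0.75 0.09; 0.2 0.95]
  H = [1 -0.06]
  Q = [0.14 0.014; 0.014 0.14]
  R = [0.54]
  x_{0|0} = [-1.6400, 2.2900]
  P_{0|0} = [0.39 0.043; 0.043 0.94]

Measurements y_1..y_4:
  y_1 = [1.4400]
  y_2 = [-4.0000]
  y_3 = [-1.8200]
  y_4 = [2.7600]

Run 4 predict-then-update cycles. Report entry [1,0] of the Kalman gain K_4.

step 1: x^-=[-1.0239, 1.8475]  P^-=[0.3728 0.1843; 0.1843 1.0203]  S=[0.8944]  K=[0.4045; 0.1376]  nu=[2.5747]  x^+=[0.0175, 2.2018]  P^+=[0.2265 0.1345; 0.1345 1.0034]
step 2: x^-=[0.2113, 2.0952]  P^-=[0.2937 0.2320; 0.2320 1.1057]  S=[0.8098]  K=[0.3455; 0.2046]  nu=[-4.0856]  x^+=[-1.2001, 1.2594]  P^+=[0.1970 0.1748; 0.1748 1.0718]
step 3: x^-=[-0.7867, 0.9564]  P^-=[0.2831 0.2629; 0.2629 1.1816]  S=[0.7958]  K=[0.3359; 0.2412]  nu=[-0.9759]  x^+=[-1.1146, 0.7210]  P^+=[0.1933 0.1984; 0.1984 1.1353]
step 4: x^-=[-0.7710, 0.4620]  P^-=[0.2847 0.2850; 0.2850 1.2477]  S=[0.7950]  K=[0.3366; 0.2643]  nu=[3.5588]  x^+=[0.4269, 1.4026]  P^+=[0.1946 0.2143; 0.2143 1.1922]

K[1,0] = 0.2643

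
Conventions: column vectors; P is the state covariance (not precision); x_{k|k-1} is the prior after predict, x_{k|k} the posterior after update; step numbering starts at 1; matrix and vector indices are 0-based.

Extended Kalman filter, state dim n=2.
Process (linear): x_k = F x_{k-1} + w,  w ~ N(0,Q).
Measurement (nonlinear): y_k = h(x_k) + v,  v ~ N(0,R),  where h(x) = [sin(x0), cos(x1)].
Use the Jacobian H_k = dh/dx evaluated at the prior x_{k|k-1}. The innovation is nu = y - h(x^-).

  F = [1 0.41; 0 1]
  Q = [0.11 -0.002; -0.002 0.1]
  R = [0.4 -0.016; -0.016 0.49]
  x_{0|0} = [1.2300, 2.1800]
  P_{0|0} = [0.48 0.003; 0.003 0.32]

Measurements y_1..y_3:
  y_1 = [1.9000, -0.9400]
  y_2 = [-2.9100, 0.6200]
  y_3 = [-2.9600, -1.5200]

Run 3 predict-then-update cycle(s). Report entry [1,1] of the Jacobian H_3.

step 1: x^-=[2.1238, 2.1800]  P^-=[0.6463 0.1322; 0.1322 0.4200]  H_jac=[-0.5252 0.0000; 0.0000 -0.8201]  S=[0.5783 0.0409; 0.0409 0.7725]  K=[-0.5792 -0.1096; -0.0888 -0.4412]  nu=[1.0490, -0.3678]  x^+=[1.5565, 2.2491]  P^+=[0.4378 0.0542; 0.0542 0.2619]
step 2: x^-=[2.4786, 2.2491]  P^-=[0.6362 0.1596; 0.1596 0.3619]  H_jac=[-0.7882 0.0000; 0.0000 -0.7787]  S=[0.7952 0.0819; 0.0819 0.7094]  K=[-0.6199 -0.1036; -0.1186 -0.3835]  nu=[-3.5255, 1.2474]  x^+=[4.5349, 2.1890]  P^+=[0.3125 0.0524; 0.0524 0.2389]
step 3: x^-=[5.4324, 2.1890]  P^-=[0.5057 0.1484; 0.1484 0.3389]  H_jac=[0.6594 0.0000; 0.0000 -0.8149]  S=[0.6199 -0.0957; -0.0957 0.7151]  K=[0.5226 -0.0991; 0.1003 -0.3728]  nu=[-2.2082, -0.9404]  x^+=[4.3716, 2.3182]  P^+=[0.3194 0.0699; 0.0699 0.2261]

H_jac[1,1] = -0.8149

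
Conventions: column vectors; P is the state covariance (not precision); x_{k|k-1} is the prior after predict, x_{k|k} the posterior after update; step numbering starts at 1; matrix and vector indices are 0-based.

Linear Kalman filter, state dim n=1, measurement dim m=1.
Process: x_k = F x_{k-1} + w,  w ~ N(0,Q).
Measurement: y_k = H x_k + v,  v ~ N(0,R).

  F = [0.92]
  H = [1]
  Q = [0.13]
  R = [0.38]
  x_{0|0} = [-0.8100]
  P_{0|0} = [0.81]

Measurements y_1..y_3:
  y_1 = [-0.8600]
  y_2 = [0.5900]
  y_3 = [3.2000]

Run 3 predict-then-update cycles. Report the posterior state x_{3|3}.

x_post = [1.3099]

step 1: x^-=[-0.7452]  P^-=[0.8156]  S=[1.1956]  K=[0.6822]  nu=[-0.1148]  x^+=[-0.8235]  P^+=[0.2592]
step 2: x^-=[-0.7576]  P^-=[0.3494]  S=[0.7294]  K=[0.4790]  nu=[1.3476]  x^+=[-0.1121]  P^+=[0.1820]
step 3: x^-=[-0.1031]  P^-=[0.2841]  S=[0.6641]  K=[0.4278]  nu=[3.3031]  x^+=[1.3099]  P^+=[0.1626]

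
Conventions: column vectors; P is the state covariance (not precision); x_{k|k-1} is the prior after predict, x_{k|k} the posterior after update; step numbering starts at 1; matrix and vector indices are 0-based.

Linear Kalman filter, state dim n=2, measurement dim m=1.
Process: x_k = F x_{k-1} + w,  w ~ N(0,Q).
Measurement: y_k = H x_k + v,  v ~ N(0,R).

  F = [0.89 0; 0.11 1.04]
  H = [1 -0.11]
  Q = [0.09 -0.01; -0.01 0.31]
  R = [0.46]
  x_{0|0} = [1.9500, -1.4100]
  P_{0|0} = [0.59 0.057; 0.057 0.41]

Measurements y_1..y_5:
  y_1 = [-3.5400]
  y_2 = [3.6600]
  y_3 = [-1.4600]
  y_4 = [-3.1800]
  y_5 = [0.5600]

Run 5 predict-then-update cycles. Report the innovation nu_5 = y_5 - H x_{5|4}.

innov = [1.4074]

step 1: x^-=[1.7355, -1.2519]  P^-=[0.5573 0.1005; 0.1005 0.7736]  S=[1.0046]  K=[0.5438; 0.0153]  nu=[-5.4132]  x^+=[-1.2081, -1.3350]  P^+=[0.2603 0.0921; 0.0921 0.7734]
step 2: x^-=[-1.0752, -1.5213]  P^-=[0.2962 0.1008; 0.1008 1.1707]  S=[0.7482]  K=[0.3810; -0.0375]  nu=[4.5679]  x^+=[0.6653, -1.6924]  P^+=[0.1875 0.1114; 0.1114 1.1697]
step 3: x^-=[0.5921, -1.6869]  P^-=[0.2385 0.1115; 0.1115 1.6029]  S=[0.6934]  K=[0.3263; -0.0935]  nu=[-2.2377]  x^+=[-0.1381, -1.4777]  P^+=[0.1647 0.1327; 0.1327 1.5968]
step 4: x^-=[-0.1229, -1.5520]  P^-=[0.2205 0.1289; 0.1289 2.0695]  S=[0.6771]  K=[0.3046; -0.1458]  nu=[-3.2278]  x^+=[-1.1062, -1.0814]  P^+=[0.1576 0.1590; 0.1590 2.0551]
step 5: x^-=[-0.9845, -1.2463]  P^-=[0.2149 0.1526; 0.1526 2.5711]  S=[0.6724]  K=[0.2946; -0.1937]  nu=[1.4074]  x^+=[-0.5699, -1.5189]  P^+=[0.1565 0.1910; 0.1910 2.5459]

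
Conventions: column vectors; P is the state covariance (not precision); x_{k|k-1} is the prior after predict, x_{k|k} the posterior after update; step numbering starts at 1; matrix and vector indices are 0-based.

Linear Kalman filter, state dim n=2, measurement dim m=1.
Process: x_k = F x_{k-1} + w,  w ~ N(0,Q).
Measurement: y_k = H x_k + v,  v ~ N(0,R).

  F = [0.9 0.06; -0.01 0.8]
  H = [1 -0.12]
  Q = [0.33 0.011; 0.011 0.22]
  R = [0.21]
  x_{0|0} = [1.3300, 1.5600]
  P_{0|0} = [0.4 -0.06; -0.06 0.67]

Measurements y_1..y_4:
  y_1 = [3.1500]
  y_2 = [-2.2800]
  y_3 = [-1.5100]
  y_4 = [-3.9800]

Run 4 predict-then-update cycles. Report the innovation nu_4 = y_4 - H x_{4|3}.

step 1: x^-=[1.2906, 1.2347]  P^-=[0.6499 -0.0036; -0.0036 0.6498]  S=[0.8702]  K=[0.7474; -0.0938]  nu=[2.0076]  x^+=[2.7911, 1.0465]  P^+=[0.1638 0.0574; 0.0574 0.6422]
step 2: x^-=[2.5748, 0.8093]  P^-=[0.4712 0.0816; 0.0816 0.6301]  S=[0.6707]  K=[0.6880; 0.0090]  nu=[-4.7576]  x^+=[-0.6984, 0.7666]  P^+=[0.1538 0.0775; 0.0775 0.6300]
step 3: x^-=[-0.5825, 0.6203]  P^-=[0.4652 0.0956; 0.0956 0.6220]  S=[0.6612]  K=[0.6862; 0.0317]  nu=[-0.8530]  x^+=[-1.1679, 0.5932]  P^+=[0.1538 0.0812; 0.0812 0.6213]
step 4: x^-=[-1.0155, 0.4863]  P^-=[0.4656 0.0979; 0.0979 0.6164]  S=[0.6610]  K=[0.6866; 0.0362]  nu=[-2.9061]  x^+=[-3.0110, 0.3812]  P^+=[0.1540 0.0815; 0.0815 0.6155]

innov = [-2.9061]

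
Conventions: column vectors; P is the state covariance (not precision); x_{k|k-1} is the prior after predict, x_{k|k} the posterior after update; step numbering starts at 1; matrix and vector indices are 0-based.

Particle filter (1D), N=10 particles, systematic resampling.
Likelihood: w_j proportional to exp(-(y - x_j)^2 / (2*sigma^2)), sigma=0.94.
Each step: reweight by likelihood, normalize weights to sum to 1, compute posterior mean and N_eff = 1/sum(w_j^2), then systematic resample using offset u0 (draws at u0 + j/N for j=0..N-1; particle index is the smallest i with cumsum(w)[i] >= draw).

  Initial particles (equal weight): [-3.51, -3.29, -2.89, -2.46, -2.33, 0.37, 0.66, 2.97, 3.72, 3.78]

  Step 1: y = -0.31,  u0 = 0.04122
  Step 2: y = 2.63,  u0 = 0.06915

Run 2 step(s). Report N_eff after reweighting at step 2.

step 1: w=[0.0019, 0.0042, 0.0148, 0.0467, 0.0635, 0.4920, 0.3753, 0.0015, 0.0001, 0.0000]  mean=0.1082  Neff=2.5684  idx=[3, 5, 5, 5, 5, 5, 6, 6, 6, 6]
step 2: w=[0.0000, 0.0769, 0.0769, 0.0769, 0.0769, 0.0769, 0.1539, 0.1539, 0.1539, 0.1539]  mean=0.5485  Neff=8.0453  idx=[1, 3, 4, 5, 6, 7, 7, 8, 9, 9]

N_eff = 8.0453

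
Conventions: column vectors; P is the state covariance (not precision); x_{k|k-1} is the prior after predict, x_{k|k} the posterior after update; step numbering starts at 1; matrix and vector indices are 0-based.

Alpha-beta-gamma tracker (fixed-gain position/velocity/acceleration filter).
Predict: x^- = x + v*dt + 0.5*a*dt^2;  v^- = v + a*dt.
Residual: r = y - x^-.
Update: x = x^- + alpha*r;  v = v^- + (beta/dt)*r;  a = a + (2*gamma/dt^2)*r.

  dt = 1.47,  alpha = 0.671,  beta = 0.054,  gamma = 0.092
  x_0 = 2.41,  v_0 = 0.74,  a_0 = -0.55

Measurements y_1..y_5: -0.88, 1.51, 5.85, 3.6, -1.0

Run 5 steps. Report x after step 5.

step 1: x_pred=2.9036  r=-3.7836  x^+=0.3648  v^+=-0.2075  a^+=-0.8722
step 2: x_pred=-0.8826  r=2.3926  x^+=0.7229  v^+=-1.4017  a^+=-0.6684
step 3: x_pred=-2.0598  r=7.9098  x^+=3.2477  v^+=-2.0937  a^+=0.0051
step 4: x_pred=0.1754  r=3.4246  x^+=2.4733  v^+=-1.9605  a^+=0.2967
step 5: x_pred=-0.0880  r=-0.9120  x^+=-0.7000  v^+=-1.5578  a^+=0.2190

x_post = -0.7000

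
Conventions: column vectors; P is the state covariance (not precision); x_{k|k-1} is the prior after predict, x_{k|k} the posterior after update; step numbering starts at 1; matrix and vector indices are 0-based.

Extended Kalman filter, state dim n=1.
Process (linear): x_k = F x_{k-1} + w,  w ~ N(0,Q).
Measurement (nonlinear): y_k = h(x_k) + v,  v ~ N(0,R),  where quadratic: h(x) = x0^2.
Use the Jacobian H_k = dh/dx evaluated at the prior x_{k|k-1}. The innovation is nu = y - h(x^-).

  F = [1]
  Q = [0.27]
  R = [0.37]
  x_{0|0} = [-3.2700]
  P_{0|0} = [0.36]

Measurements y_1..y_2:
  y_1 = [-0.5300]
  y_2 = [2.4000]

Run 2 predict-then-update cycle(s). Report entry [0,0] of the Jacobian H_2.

step 1: x^-=[-3.2700]  P^-=[0.6300]  H_jac=[-6.5400]  S=[27.3161]  K=[-0.1508]  nu=[-11.2229]  x^+=[-1.5772]  P^+=[0.0085]
step 2: x^-=[-1.5772]  P^-=[0.2785]  H_jac=[-3.1544]  S=[3.1415]  K=[-0.2797]  nu=[-0.0876]  x^+=[-1.5527]  P^+=[0.0328]

H_jac[0,0] = -3.1544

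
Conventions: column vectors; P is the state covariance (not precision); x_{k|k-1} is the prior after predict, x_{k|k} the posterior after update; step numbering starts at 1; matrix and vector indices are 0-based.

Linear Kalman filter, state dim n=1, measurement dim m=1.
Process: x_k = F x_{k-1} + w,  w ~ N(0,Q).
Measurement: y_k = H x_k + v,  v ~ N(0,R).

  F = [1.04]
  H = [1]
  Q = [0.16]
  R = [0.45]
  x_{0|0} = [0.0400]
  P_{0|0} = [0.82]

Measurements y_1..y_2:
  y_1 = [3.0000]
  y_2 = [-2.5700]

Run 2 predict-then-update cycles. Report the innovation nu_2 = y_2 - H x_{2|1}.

innov = [-4.7651]

step 1: x^-=[0.0416]  P^-=[1.0469]  S=[1.4969]  K=[0.6994]  nu=[2.9584]  x^+=[2.1106]  P^+=[0.3147]
step 2: x^-=[2.1951]  P^-=[0.5004]  S=[0.9504]  K=[0.5265]  nu=[-4.7651]  x^+=[-0.3138]  P^+=[0.2369]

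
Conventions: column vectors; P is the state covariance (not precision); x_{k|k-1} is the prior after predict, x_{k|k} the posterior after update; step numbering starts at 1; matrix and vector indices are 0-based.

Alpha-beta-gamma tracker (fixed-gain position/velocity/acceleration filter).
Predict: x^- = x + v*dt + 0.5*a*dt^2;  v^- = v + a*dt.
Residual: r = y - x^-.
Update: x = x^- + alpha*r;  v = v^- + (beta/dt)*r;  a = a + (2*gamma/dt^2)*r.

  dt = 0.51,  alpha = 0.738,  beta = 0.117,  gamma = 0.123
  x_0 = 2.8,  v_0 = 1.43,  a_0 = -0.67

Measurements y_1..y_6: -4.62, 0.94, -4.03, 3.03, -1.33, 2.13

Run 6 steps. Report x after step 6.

x_post = 0.9230

step 1: x_pred=3.4422  r=-8.0622  x^+=-2.5077  v^+=-0.7613  a^+=-8.2951
step 2: x_pred=-3.9747  r=4.9147  x^+=-0.3477  v^+=-3.8643  a^+=-3.6468
step 3: x_pred=-2.7927  r=-1.2373  x^+=-3.7058  v^+=-6.0080  a^+=-4.8170
step 4: x_pred=-7.3964  r=10.4264  x^+=0.2983  v^+=-6.0727  a^+=5.0441
step 5: x_pred=-2.1428  r=0.8128  x^+=-1.5430  v^+=-3.3138  a^+=5.8129
step 6: x_pred=-2.4770  r=4.6070  x^+=0.9230  v^+=0.7077  a^+=10.1701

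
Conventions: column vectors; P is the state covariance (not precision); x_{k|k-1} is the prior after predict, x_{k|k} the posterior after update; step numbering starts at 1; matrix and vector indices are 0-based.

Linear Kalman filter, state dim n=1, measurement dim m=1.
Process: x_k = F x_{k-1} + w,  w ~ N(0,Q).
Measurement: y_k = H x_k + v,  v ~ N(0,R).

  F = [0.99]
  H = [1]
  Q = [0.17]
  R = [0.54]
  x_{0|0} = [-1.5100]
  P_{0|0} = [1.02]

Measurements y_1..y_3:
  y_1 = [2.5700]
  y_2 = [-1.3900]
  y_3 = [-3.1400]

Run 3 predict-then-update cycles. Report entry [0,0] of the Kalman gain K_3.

K[0,0] = 0.4448

step 1: x^-=[-1.4949]  P^-=[1.1697]  S=[1.7097]  K=[0.6842]  nu=[4.0649]  x^+=[1.2861]  P^+=[0.3694]
step 2: x^-=[1.2733]  P^-=[0.5321]  S=[1.0721]  K=[0.4963]  nu=[-2.6633]  x^+=[-0.0485]  P^+=[0.2680]
step 3: x^-=[-0.0481]  P^-=[0.4327]  S=[0.9727]  K=[0.4448]  nu=[-3.0919]  x^+=[-1.4234]  P^+=[0.2402]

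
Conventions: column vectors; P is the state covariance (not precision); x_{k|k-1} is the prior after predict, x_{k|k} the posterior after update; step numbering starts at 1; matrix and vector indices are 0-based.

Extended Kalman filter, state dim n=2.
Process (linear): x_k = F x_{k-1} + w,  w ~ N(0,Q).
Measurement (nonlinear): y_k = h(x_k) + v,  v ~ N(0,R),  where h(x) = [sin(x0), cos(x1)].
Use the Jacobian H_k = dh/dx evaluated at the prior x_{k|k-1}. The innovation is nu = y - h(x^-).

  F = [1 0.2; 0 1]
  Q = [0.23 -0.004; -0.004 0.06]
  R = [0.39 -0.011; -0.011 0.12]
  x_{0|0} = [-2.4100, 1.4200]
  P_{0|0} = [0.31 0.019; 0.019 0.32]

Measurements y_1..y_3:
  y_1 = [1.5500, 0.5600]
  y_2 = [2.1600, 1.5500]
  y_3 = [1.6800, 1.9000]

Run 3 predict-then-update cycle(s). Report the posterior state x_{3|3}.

x_post = [-4.7245, 0.0151]

step 1: x^-=[-2.1260, 1.4200]  P^-=[0.5604 0.0790; 0.0790 0.3800]  H_jac=[-0.5271 0.0000; 0.0000 -0.9887]  S=[0.5457 0.0302; 0.0302 0.4914]  K=[-0.5343 -0.1261; -0.0342 -0.7624]  nu=[2.3998, 0.4098]  x^+=[-3.4600, 1.0256]  P^+=[0.3927 0.0094; 0.0094 0.0922]
step 2: x^-=[-3.2549, 1.0256]  P^-=[0.6301 0.0238; 0.0238 0.1522]  H_jac=[-0.9936 0.0000; 0.0000 -0.8550]  S=[1.0121 0.0092; 0.0092 0.2312]  K=[-0.6180 -0.0634; -0.0182 -0.5619]  nu=[2.0470, 1.0314]  x^+=[-4.5853, 0.4087]  P^+=[0.2419 0.0009; 0.0009 0.0786]
step 3: x^-=[-4.5036, 0.4087]  P^-=[0.4754 0.0127; 0.0127 0.1386]  H_jac=[-0.2073 0.0000; 0.0000 -0.3974]  S=[0.4104 -0.0100; -0.0100 0.1419]  K=[-0.2414 -0.0524; -0.0158 -0.3894]  nu=[0.7017, 0.9824]  x^+=[-4.7245, 0.0151]  P^+=[0.4514 0.0091; 0.0091 0.1171]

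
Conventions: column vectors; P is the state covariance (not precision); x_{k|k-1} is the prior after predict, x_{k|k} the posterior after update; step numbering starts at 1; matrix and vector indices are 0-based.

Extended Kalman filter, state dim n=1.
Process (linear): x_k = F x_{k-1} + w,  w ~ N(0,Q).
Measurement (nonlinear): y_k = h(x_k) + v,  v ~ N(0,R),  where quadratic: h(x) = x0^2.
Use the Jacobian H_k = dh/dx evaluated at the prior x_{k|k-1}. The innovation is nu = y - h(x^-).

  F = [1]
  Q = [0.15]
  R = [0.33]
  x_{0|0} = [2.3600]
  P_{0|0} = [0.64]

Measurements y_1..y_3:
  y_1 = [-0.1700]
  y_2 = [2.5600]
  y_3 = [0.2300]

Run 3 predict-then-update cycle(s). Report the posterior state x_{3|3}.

x_post = [0.9511]

step 1: x^-=[2.3600]  P^-=[0.7900]  H_jac=[4.7200]  S=[17.9299]  K=[0.2080]  nu=[-5.7396]  x^+=[1.1664]  P^+=[0.0145]
step 2: x^-=[1.1664]  P^-=[0.1645]  H_jac=[2.3327]  S=[1.2254]  K=[0.3132]  nu=[1.1996]  x^+=[1.5421]  P^+=[0.0443]
step 3: x^-=[1.5421]  P^-=[0.1943]  H_jac=[3.0842]  S=[2.1784]  K=[0.2751]  nu=[-2.1481]  x^+=[0.9511]  P^+=[0.0294]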